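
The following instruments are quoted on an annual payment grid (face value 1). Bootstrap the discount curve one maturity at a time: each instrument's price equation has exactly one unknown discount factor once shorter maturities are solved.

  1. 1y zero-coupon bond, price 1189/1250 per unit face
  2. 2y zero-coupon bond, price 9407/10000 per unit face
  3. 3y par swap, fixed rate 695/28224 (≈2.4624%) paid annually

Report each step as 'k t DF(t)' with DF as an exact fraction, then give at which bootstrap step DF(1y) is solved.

1 1 1189/1250
2 2 9407/10000
3 3 1861/2000
DF(1y) is solved at step 1

step 1 [1y] zero: DF = P = 1189/1250 ≈ 0.951200
step 2 [2y] zero: DF = P = 9407/10000 ≈ 0.940700
step 3 [3y] swap r/1=695/28224: DF=(1 − 695/28224·(0.951200+0.940700))/(1+695/28224) = 1861/2000 ≈ 0.930500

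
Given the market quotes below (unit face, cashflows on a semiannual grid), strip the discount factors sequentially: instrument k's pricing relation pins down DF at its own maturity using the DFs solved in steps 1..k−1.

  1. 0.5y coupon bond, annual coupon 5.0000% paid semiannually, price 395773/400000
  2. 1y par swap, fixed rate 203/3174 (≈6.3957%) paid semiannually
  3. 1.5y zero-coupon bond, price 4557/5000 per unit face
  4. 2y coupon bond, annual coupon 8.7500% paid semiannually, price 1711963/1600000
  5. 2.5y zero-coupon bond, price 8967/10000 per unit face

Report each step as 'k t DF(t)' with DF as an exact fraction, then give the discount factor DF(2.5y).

step 1 [0.5y] bond c/2=1/40: DF=(395773/400000 − 1/40·(0))/(1+1/40) = 9653/10000 ≈ 0.965300
step 2 [1y] swap r/2=203/6348: DF=(1 − 203/6348·(0.965300))/(1+203/6348) = 9391/10000 ≈ 0.939100
step 3 [1.5y] zero: DF = P = 4557/5000 ≈ 0.911400
step 4 [2y] bond c/2=7/160: DF=(1711963/1600000 − 7/160·(0.965300+0.939100+0.911400))/(1+7/160) = 9071/10000 ≈ 0.907100
step 5 [2.5y] zero: DF = P = 8967/10000 ≈ 0.896700

1 1/2 9653/10000
2 1 9391/10000
3 3/2 4557/5000
4 2 9071/10000
5 5/2 8967/10000
DF(2.5y) = 8967/10000 ≈ 0.896700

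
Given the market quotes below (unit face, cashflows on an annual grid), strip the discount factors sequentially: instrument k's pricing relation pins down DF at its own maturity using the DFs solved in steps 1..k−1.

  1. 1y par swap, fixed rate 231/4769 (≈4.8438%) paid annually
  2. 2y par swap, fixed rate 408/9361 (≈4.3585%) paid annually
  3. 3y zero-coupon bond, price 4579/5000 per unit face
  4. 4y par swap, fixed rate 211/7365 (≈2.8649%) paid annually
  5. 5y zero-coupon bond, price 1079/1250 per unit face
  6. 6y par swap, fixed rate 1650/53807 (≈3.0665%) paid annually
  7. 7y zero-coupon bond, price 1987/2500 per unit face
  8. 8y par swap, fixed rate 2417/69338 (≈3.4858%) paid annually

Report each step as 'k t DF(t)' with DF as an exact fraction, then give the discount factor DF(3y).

step 1 [1y] swap r/1=231/4769: DF=(1 − 231/4769·(0))/(1+231/4769) = 4769/5000 ≈ 0.953800
step 2 [2y] swap r/1=408/9361: DF=(1 − 408/9361·(0.953800))/(1+408/9361) = 574/625 ≈ 0.918400
step 3 [3y] zero: DF = P = 4579/5000 ≈ 0.915800
step 4 [4y] swap r/1=211/7365: DF=(1 − 211/7365·(0.953800+0.918400+0.915800))/(1+211/7365) = 1789/2000 ≈ 0.894500
step 5 [5y] zero: DF = P = 1079/1250 ≈ 0.863200
step 6 [6y] swap r/1=1650/53807: DF=(1 − 1650/53807·(0.953800+0.918400+0.915800+0.894500+0.863200))/(1+1650/53807) = 167/200 ≈ 0.835000
step 7 [7y] zero: DF = P = 1987/2500 ≈ 0.794800
step 8 [8y] swap r/1=2417/69338: DF=(1 − 2417/69338·(0.953800+0.918400+0.915800+0.894500+0.863200+0.835000+0.794800))/(1+2417/69338) = 7583/10000 ≈ 0.758300

1 1 4769/5000
2 2 574/625
3 3 4579/5000
4 4 1789/2000
5 5 1079/1250
6 6 167/200
7 7 1987/2500
8 8 7583/10000
DF(3y) = 4579/5000 ≈ 0.915800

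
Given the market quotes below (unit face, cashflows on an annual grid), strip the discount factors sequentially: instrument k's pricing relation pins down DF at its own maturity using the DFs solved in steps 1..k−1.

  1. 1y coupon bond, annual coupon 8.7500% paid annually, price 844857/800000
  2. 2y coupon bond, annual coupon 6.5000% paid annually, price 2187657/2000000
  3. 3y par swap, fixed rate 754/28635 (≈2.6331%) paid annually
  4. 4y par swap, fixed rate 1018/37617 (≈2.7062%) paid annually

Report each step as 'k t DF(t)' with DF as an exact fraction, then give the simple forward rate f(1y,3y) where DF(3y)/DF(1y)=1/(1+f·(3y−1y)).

1 1 9711/10000
2 2 4839/5000
3 3 4623/5000
4 4 4491/5000
f(1y,3y) = ((9711/10000)/(4623/5000) − 1)/(2) = 155/6164 ≈ 2.5146%

step 1 [1y] bond c/1=7/80: DF=(844857/800000 − 7/80·(0))/(1+7/80) = 9711/10000 ≈ 0.971100
step 2 [2y] bond c/1=13/200: DF=(2187657/2000000 − 13/200·(0.971100))/(1+13/200) = 4839/5000 ≈ 0.967800
step 3 [3y] swap r/1=754/28635: DF=(1 − 754/28635·(0.971100+0.967800))/(1+754/28635) = 4623/5000 ≈ 0.924600
step 4 [4y] swap r/1=1018/37617: DF=(1 − 1018/37617·(0.971100+0.967800+0.924600))/(1+1018/37617) = 4491/5000 ≈ 0.898200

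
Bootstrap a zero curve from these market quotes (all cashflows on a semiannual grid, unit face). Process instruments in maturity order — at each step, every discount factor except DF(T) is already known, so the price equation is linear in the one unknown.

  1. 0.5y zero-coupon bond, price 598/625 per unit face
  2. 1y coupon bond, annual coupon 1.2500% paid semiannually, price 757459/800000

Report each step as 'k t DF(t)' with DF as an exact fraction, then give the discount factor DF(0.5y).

step 1 [0.5y] zero: DF = P = 598/625 ≈ 0.956800
step 2 [1y] bond c/2=1/160: DF=(757459/800000 − 1/160·(0.956800))/(1+1/160) = 187/200 ≈ 0.935000

1 1/2 598/625
2 1 187/200
DF(0.5y) = 598/625 ≈ 0.956800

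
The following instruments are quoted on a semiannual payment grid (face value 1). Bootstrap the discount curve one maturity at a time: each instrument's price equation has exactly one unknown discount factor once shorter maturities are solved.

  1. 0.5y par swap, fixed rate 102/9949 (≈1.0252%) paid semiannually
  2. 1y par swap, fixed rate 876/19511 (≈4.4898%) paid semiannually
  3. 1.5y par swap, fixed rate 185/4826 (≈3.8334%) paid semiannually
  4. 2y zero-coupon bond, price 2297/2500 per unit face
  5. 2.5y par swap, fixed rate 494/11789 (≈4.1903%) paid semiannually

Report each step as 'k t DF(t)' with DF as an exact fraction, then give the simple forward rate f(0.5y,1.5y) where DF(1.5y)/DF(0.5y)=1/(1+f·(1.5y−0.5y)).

step 1 [0.5y] swap r/2=51/9949: DF=(1 − 51/9949·(0))/(1+51/9949) = 9949/10000 ≈ 0.994900
step 2 [1y] swap r/2=438/19511: DF=(1 − 438/19511·(0.994900))/(1+438/19511) = 4781/5000 ≈ 0.956200
step 3 [1.5y] swap r/2=185/9652: DF=(1 − 185/9652·(0.994900+0.956200))/(1+185/9652) = 1889/2000 ≈ 0.944500
step 4 [2y] zero: DF = P = 2297/2500 ≈ 0.918800
step 5 [2.5y] swap r/2=247/11789: DF=(1 − 247/11789·(0.994900+0.956200+0.944500+0.918800))/(1+247/11789) = 2253/2500 ≈ 0.901200

1 1/2 9949/10000
2 1 4781/5000
3 3/2 1889/2000
4 2 2297/2500
5 5/2 2253/2500
f(0.5y,1.5y) = ((9949/10000)/(1889/2000) − 1)/(1) = 504/9445 ≈ 5.3362%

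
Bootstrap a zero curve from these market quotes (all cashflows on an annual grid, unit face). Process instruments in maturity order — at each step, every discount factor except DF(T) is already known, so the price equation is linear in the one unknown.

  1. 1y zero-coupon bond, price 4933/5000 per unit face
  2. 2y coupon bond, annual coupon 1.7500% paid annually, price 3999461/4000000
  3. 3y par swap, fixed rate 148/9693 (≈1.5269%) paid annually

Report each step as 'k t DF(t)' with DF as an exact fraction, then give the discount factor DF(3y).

1 1 4933/5000
2 2 9657/10000
3 3 2389/2500
DF(3y) = 2389/2500 ≈ 0.955600

step 1 [1y] zero: DF = P = 4933/5000 ≈ 0.986600
step 2 [2y] bond c/1=7/400: DF=(3999461/4000000 − 7/400·(0.986600))/(1+7/400) = 9657/10000 ≈ 0.965700
step 3 [3y] swap r/1=148/9693: DF=(1 − 148/9693·(0.986600+0.965700))/(1+148/9693) = 2389/2500 ≈ 0.955600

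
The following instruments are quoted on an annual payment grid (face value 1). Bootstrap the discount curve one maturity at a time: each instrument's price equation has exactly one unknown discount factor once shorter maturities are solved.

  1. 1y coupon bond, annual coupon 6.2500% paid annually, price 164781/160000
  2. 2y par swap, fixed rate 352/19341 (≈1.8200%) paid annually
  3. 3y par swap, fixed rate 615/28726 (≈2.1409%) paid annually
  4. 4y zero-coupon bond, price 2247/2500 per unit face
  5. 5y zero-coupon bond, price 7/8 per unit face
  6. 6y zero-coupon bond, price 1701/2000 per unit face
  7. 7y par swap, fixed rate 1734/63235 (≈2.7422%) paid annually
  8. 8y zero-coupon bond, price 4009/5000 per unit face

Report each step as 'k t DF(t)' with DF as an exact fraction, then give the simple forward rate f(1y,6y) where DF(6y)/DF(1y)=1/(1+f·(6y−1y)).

1 1 9693/10000
2 2 603/625
3 3 1877/2000
4 4 2247/2500
5 5 7/8
6 6 1701/2000
7 7 4133/5000
8 8 4009/5000
f(1y,6y) = ((9693/10000)/(1701/2000) − 1)/(5) = 44/1575 ≈ 2.7937%

step 1 [1y] bond c/1=1/16: DF=(164781/160000 − 1/16·(0))/(1+1/16) = 9693/10000 ≈ 0.969300
step 2 [2y] swap r/1=352/19341: DF=(1 − 352/19341·(0.969300))/(1+352/19341) = 603/625 ≈ 0.964800
step 3 [3y] swap r/1=615/28726: DF=(1 − 615/28726·(0.969300+0.964800))/(1+615/28726) = 1877/2000 ≈ 0.938500
step 4 [4y] zero: DF = P = 2247/2500 ≈ 0.898800
step 5 [5y] zero: DF = P = 7/8 ≈ 0.875000
step 6 [6y] zero: DF = P = 1701/2000 ≈ 0.850500
step 7 [7y] swap r/1=1734/63235: DF=(1 − 1734/63235·(0.969300+0.964800+0.938500+0.898800+0.875000+0.850500))/(1+1734/63235) = 4133/5000 ≈ 0.826600
step 8 [8y] zero: DF = P = 4009/5000 ≈ 0.801800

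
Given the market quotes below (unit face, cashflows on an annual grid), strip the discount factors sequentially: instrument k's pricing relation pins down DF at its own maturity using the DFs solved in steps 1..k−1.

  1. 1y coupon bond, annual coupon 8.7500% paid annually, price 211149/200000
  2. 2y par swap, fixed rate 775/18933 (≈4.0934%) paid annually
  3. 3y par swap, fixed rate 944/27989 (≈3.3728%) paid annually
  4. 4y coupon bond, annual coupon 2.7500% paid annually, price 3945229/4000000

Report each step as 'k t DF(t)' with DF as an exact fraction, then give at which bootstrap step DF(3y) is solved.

1 1 2427/2500
2 2 369/400
3 3 566/625
4 4 177/200
DF(3y) is solved at step 3

step 1 [1y] bond c/1=7/80: DF=(211149/200000 − 7/80·(0))/(1+7/80) = 2427/2500 ≈ 0.970800
step 2 [2y] swap r/1=775/18933: DF=(1 − 775/18933·(0.970800))/(1+775/18933) = 369/400 ≈ 0.922500
step 3 [3y] swap r/1=944/27989: DF=(1 − 944/27989·(0.970800+0.922500))/(1+944/27989) = 566/625 ≈ 0.905600
step 4 [4y] bond c/1=11/400: DF=(3945229/4000000 − 11/400·(0.970800+0.922500+0.905600))/(1+11/400) = 177/200 ≈ 0.885000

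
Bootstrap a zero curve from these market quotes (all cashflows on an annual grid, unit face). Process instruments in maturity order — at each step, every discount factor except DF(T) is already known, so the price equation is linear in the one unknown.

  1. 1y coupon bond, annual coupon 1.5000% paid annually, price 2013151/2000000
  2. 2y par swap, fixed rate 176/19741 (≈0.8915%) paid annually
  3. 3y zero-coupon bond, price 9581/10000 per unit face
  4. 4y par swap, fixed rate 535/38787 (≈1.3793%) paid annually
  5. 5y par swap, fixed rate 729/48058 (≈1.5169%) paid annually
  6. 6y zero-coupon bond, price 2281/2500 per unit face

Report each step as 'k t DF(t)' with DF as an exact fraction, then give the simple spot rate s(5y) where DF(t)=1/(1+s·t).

step 1 [1y] bond c/1=3/200: DF=(2013151/2000000 − 3/200·(0))/(1+3/200) = 9917/10000 ≈ 0.991700
step 2 [2y] swap r/1=176/19741: DF=(1 − 176/19741·(0.991700))/(1+176/19741) = 614/625 ≈ 0.982400
step 3 [3y] zero: DF = P = 9581/10000 ≈ 0.958100
step 4 [4y] swap r/1=535/38787: DF=(1 − 535/38787·(0.991700+0.982400+0.958100))/(1+535/38787) = 1893/2000 ≈ 0.946500
step 5 [5y] swap r/1=729/48058: DF=(1 − 729/48058·(0.991700+0.982400+0.958100+0.946500))/(1+729/48058) = 9271/10000 ≈ 0.927100
step 6 [6y] zero: DF = P = 2281/2500 ≈ 0.912400

1 1 9917/10000
2 2 614/625
3 3 9581/10000
4 4 1893/2000
5 5 9271/10000
6 6 2281/2500
s(5y) = (1/(9271/10000) − 1)/(5) = 729/46355 ≈ 1.5726%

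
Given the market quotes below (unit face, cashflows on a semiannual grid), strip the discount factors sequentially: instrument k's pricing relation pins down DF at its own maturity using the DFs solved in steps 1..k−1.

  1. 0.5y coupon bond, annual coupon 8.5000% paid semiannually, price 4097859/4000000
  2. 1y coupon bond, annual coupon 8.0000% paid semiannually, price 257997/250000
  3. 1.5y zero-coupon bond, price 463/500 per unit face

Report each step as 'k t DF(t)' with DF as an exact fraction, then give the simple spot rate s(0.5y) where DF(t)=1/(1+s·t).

1 1/2 9827/10000
2 1 1909/2000
3 3/2 463/500
s(0.5y) = (1/(9827/10000) − 1)/(1/2) = 346/9827 ≈ 3.5209%

step 1 [0.5y] bond c/2=17/400: DF=(4097859/4000000 − 17/400·(0))/(1+17/400) = 9827/10000 ≈ 0.982700
step 2 [1y] bond c/2=1/25: DF=(257997/250000 − 1/25·(0.982700))/(1+1/25) = 1909/2000 ≈ 0.954500
step 3 [1.5y] zero: DF = P = 463/500 ≈ 0.926000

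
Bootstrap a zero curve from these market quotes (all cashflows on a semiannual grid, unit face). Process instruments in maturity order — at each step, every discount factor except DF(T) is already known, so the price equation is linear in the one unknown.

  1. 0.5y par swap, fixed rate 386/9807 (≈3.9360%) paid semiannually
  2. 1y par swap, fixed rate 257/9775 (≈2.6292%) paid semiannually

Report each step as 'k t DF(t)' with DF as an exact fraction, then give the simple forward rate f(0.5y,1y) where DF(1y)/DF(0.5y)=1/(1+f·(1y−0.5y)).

step 1 [0.5y] swap r/2=193/9807: DF=(1 − 193/9807·(0))/(1+193/9807) = 9807/10000 ≈ 0.980700
step 2 [1y] swap r/2=257/19550: DF=(1 − 257/19550·(0.980700))/(1+257/19550) = 9743/10000 ≈ 0.974300

1 1/2 9807/10000
2 1 9743/10000
f(0.5y,1y) = ((9807/10000)/(9743/10000) − 1)/(1/2) = 128/9743 ≈ 1.3138%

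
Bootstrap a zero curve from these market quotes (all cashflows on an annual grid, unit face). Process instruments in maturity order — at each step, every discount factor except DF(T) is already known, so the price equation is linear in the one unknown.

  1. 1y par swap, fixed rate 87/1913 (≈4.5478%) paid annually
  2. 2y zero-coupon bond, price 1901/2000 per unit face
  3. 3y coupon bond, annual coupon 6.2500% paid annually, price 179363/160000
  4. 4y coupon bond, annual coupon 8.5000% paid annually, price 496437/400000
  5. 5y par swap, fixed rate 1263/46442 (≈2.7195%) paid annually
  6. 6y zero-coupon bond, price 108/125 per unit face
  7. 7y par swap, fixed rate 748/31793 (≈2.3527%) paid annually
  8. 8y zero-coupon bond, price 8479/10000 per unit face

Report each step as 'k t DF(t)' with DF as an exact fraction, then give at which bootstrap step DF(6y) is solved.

step 1 [1y] swap r/1=87/1913: DF=(1 − 87/1913·(0))/(1+87/1913) = 1913/2000 ≈ 0.956500
step 2 [2y] zero: DF = P = 1901/2000 ≈ 0.950500
step 3 [3y] bond c/1=1/16: DF=(179363/160000 − 1/16·(0.956500+0.950500))/(1+1/16) = 9429/10000 ≈ 0.942900
step 4 [4y] bond c/1=17/200: DF=(496437/400000 − 17/200·(0.956500+0.950500+0.942900))/(1+17/200) = 4603/5000 ≈ 0.920600
step 5 [5y] swap r/1=1263/46442: DF=(1 − 1263/46442·(0.956500+0.950500+0.942900+0.920600))/(1+1263/46442) = 8737/10000 ≈ 0.873700
step 6 [6y] zero: DF = P = 108/125 ≈ 0.864000
step 7 [7y] swap r/1=748/31793: DF=(1 − 748/31793·(0.956500+0.950500+0.942900+0.920600+0.873700+0.864000))/(1+748/31793) = 1063/1250 ≈ 0.850400
step 8 [8y] zero: DF = P = 8479/10000 ≈ 0.847900

1 1 1913/2000
2 2 1901/2000
3 3 9429/10000
4 4 4603/5000
5 5 8737/10000
6 6 108/125
7 7 1063/1250
8 8 8479/10000
DF(6y) is solved at step 6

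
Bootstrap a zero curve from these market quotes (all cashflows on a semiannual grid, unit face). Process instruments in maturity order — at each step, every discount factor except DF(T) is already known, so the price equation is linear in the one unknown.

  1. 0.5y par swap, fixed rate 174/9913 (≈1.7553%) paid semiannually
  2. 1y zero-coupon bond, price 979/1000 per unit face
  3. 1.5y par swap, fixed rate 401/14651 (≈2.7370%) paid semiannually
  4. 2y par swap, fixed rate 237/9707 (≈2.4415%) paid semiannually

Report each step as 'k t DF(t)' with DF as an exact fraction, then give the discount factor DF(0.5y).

1 1/2 9913/10000
2 1 979/1000
3 3/2 9599/10000
4 2 4763/5000
DF(0.5y) = 9913/10000 ≈ 0.991300

step 1 [0.5y] swap r/2=87/9913: DF=(1 − 87/9913·(0))/(1+87/9913) = 9913/10000 ≈ 0.991300
step 2 [1y] zero: DF = P = 979/1000 ≈ 0.979000
step 3 [1.5y] swap r/2=401/29302: DF=(1 − 401/29302·(0.991300+0.979000))/(1+401/29302) = 9599/10000 ≈ 0.959900
step 4 [2y] swap r/2=237/19414: DF=(1 − 237/19414·(0.991300+0.979000+0.959900))/(1+237/19414) = 4763/5000 ≈ 0.952600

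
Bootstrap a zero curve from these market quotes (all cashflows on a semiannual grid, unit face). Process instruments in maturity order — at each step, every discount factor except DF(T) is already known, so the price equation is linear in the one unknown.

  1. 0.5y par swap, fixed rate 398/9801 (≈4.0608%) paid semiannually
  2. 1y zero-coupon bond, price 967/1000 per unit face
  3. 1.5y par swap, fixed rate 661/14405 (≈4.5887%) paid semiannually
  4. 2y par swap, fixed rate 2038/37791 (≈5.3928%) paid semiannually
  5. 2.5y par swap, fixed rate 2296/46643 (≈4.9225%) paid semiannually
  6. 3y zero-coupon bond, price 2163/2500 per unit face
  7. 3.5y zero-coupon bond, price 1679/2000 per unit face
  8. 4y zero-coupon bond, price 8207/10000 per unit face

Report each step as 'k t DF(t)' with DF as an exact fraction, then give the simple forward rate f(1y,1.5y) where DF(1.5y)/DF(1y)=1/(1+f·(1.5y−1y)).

step 1 [0.5y] swap r/2=199/9801: DF=(1 − 199/9801·(0))/(1+199/9801) = 9801/10000 ≈ 0.980100
step 2 [1y] zero: DF = P = 967/1000 ≈ 0.967000
step 3 [1.5y] swap r/2=661/28810: DF=(1 − 661/28810·(0.980100+0.967000))/(1+661/28810) = 9339/10000 ≈ 0.933900
step 4 [2y] swap r/2=1019/37791: DF=(1 − 1019/37791·(0.980100+0.967000+0.933900))/(1+1019/37791) = 8981/10000 ≈ 0.898100
step 5 [2.5y] swap r/2=1148/46643: DF=(1 − 1148/46643·(0.980100+0.967000+0.933900+0.898100))/(1+1148/46643) = 2213/2500 ≈ 0.885200
step 6 [3y] zero: DF = P = 2163/2500 ≈ 0.865200
step 7 [3.5y] zero: DF = P = 1679/2000 ≈ 0.839500
step 8 [4y] zero: DF = P = 8207/10000 ≈ 0.820700

1 1/2 9801/10000
2 1 967/1000
3 3/2 9339/10000
4 2 8981/10000
5 5/2 2213/2500
6 3 2163/2500
7 7/2 1679/2000
8 4 8207/10000
f(1y,1.5y) = ((967/1000)/(9339/10000) − 1)/(1/2) = 662/9339 ≈ 7.0886%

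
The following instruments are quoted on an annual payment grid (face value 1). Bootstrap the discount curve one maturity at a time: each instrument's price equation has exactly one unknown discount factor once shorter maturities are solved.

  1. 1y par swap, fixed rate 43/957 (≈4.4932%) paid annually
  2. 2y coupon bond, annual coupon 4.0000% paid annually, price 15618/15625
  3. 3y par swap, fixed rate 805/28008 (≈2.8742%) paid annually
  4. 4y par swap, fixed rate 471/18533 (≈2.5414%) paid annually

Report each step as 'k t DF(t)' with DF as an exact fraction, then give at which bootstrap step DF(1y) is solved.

1 1 957/1000
2 2 9243/10000
3 3 1839/2000
4 4 4529/5000
DF(1y) is solved at step 1

step 1 [1y] swap r/1=43/957: DF=(1 − 43/957·(0))/(1+43/957) = 957/1000 ≈ 0.957000
step 2 [2y] bond c/1=1/25: DF=(15618/15625 − 1/25·(0.957000))/(1+1/25) = 9243/10000 ≈ 0.924300
step 3 [3y] swap r/1=805/28008: DF=(1 − 805/28008·(0.957000+0.924300))/(1+805/28008) = 1839/2000 ≈ 0.919500
step 4 [4y] swap r/1=471/18533: DF=(1 − 471/18533·(0.957000+0.924300+0.919500))/(1+471/18533) = 4529/5000 ≈ 0.905800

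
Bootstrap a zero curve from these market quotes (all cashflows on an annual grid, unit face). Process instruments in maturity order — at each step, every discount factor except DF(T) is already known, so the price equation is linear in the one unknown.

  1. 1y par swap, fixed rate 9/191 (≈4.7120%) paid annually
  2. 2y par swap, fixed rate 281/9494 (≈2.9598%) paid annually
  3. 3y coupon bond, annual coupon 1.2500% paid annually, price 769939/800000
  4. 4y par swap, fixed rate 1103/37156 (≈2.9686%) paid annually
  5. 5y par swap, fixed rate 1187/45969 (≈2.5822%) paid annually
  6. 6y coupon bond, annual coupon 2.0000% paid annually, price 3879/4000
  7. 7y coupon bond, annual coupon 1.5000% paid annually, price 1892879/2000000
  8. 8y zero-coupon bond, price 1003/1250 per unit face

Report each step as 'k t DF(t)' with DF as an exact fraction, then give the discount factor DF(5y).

step 1 [1y] swap r/1=9/191: DF=(1 − 9/191·(0))/(1+9/191) = 191/200 ≈ 0.955000
step 2 [2y] swap r/1=281/9494: DF=(1 − 281/9494·(0.955000))/(1+281/9494) = 4719/5000 ≈ 0.943800
step 3 [3y] bond c/1=1/80: DF=(769939/800000 − 1/80·(0.955000+0.943800))/(1+1/80) = 9271/10000 ≈ 0.927100
step 4 [4y] swap r/1=1103/37156: DF=(1 − 1103/37156·(0.955000+0.943800+0.927100))/(1+1103/37156) = 8897/10000 ≈ 0.889700
step 5 [5y] swap r/1=1187/45969: DF=(1 − 1187/45969·(0.955000+0.943800+0.927100+0.889700))/(1+1187/45969) = 8813/10000 ≈ 0.881300
step 6 [6y] bond c/1=1/50: DF=(3879/4000 − 1/50·(0.955000+0.943800+0.927100+0.889700+0.881300))/(1+1/50) = 4303/5000 ≈ 0.860600
step 7 [7y] bond c/1=3/200: DF=(1892879/2000000 − 3/200·(0.955000+0.943800+0.927100+0.889700+0.881300+0.860600))/(1+3/200) = 4259/5000 ≈ 0.851800
step 8 [8y] zero: DF = P = 1003/1250 ≈ 0.802400

1 1 191/200
2 2 4719/5000
3 3 9271/10000
4 4 8897/10000
5 5 8813/10000
6 6 4303/5000
7 7 4259/5000
8 8 1003/1250
DF(5y) = 8813/10000 ≈ 0.881300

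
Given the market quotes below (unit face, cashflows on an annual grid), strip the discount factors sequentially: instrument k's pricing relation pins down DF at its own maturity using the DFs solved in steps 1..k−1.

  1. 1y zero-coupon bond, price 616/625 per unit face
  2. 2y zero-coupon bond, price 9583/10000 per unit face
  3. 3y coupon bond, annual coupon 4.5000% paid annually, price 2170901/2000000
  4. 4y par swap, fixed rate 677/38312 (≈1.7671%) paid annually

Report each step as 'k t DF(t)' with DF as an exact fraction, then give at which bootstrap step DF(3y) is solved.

step 1 [1y] zero: DF = P = 616/625 ≈ 0.985600
step 2 [2y] zero: DF = P = 9583/10000 ≈ 0.958300
step 3 [3y] bond c/1=9/200: DF=(2170901/2000000 − 9/200·(0.985600+0.958300))/(1+9/200) = 191/200 ≈ 0.955000
step 4 [4y] swap r/1=677/38312: DF=(1 − 677/38312·(0.985600+0.958300+0.955000))/(1+677/38312) = 9323/10000 ≈ 0.932300

1 1 616/625
2 2 9583/10000
3 3 191/200
4 4 9323/10000
DF(3y) is solved at step 3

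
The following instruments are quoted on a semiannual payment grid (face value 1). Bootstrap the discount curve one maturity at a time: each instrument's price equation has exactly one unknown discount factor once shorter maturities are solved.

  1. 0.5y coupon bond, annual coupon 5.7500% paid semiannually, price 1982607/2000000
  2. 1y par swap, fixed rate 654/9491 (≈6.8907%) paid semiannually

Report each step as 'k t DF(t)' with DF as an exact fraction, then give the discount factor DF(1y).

step 1 [0.5y] bond c/2=23/800: DF=(1982607/2000000 − 23/800·(0))/(1+23/800) = 2409/2500 ≈ 0.963600
step 2 [1y] swap r/2=327/9491: DF=(1 − 327/9491·(0.963600))/(1+327/9491) = 4673/5000 ≈ 0.934600

1 1/2 2409/2500
2 1 4673/5000
DF(1y) = 4673/5000 ≈ 0.934600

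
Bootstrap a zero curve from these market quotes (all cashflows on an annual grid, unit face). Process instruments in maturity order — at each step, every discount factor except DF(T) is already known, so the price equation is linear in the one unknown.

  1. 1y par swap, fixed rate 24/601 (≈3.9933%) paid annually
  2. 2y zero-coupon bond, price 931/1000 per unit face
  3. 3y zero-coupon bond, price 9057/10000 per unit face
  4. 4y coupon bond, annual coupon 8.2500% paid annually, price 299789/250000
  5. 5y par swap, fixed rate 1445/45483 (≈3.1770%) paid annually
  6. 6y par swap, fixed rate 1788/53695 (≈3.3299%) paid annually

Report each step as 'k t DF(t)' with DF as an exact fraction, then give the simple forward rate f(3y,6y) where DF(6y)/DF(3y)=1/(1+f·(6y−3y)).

step 1 [1y] swap r/1=24/601: DF=(1 − 24/601·(0))/(1+24/601) = 601/625 ≈ 0.961600
step 2 [2y] zero: DF = P = 931/1000 ≈ 0.931000
step 3 [3y] zero: DF = P = 9057/10000 ≈ 0.905700
step 4 [4y] bond c/1=33/400: DF=(299789/250000 − 33/400·(0.961600+0.931000+0.905700))/(1+33/400) = 1789/2000 ≈ 0.894500
step 5 [5y] swap r/1=1445/45483: DF=(1 − 1445/45483·(0.961600+0.931000+0.905700+0.894500))/(1+1445/45483) = 1711/2000 ≈ 0.855500
step 6 [6y] swap r/1=1788/53695: DF=(1 − 1788/53695·(0.961600+0.931000+0.905700+0.894500+0.855500))/(1+1788/53695) = 2053/2500 ≈ 0.821200

1 1 601/625
2 2 931/1000
3 3 9057/10000
4 4 1789/2000
5 5 1711/2000
6 6 2053/2500
f(3y,6y) = ((9057/10000)/(2053/2500) − 1)/(3) = 845/24636 ≈ 3.4299%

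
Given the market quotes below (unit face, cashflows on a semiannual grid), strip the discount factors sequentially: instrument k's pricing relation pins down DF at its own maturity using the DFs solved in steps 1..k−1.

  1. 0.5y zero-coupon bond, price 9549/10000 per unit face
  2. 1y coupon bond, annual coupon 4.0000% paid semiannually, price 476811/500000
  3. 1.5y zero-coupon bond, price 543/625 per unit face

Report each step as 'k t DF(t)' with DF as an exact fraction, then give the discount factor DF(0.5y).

1 1/2 9549/10000
2 1 4581/5000
3 3/2 543/625
DF(0.5y) = 9549/10000 ≈ 0.954900

step 1 [0.5y] zero: DF = P = 9549/10000 ≈ 0.954900
step 2 [1y] bond c/2=1/50: DF=(476811/500000 − 1/50·(0.954900))/(1+1/50) = 4581/5000 ≈ 0.916200
step 3 [1.5y] zero: DF = P = 543/625 ≈ 0.868800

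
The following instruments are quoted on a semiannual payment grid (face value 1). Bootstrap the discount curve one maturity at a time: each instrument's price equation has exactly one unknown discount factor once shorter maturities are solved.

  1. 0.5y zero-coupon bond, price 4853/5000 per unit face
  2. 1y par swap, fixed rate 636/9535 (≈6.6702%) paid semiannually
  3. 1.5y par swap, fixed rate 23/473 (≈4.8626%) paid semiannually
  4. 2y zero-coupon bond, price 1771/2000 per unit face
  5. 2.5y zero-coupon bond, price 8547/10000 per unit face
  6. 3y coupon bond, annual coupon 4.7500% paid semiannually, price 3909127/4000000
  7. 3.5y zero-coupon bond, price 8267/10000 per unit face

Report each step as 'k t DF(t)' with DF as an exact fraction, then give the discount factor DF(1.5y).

step 1 [0.5y] zero: DF = P = 4853/5000 ≈ 0.970600
step 2 [1y] swap r/2=318/9535: DF=(1 − 318/9535·(0.970600))/(1+318/9535) = 2341/2500 ≈ 0.936400
step 3 [1.5y] swap r/2=23/946: DF=(1 − 23/946·(0.970600+0.936400))/(1+23/946) = 931/1000 ≈ 0.931000
step 4 [2y] zero: DF = P = 1771/2000 ≈ 0.885500
step 5 [2.5y] zero: DF = P = 8547/10000 ≈ 0.854700
step 6 [3y] bond c/2=19/800: DF=(3909127/4000000 − 19/800·(0.970600+0.936400+0.931000+0.885500+0.854700))/(1+19/800) = 2121/2500 ≈ 0.848400
step 7 [3.5y] zero: DF = P = 8267/10000 ≈ 0.826700

1 1/2 4853/5000
2 1 2341/2500
3 3/2 931/1000
4 2 1771/2000
5 5/2 8547/10000
6 3 2121/2500
7 7/2 8267/10000
DF(1.5y) = 931/1000 ≈ 0.931000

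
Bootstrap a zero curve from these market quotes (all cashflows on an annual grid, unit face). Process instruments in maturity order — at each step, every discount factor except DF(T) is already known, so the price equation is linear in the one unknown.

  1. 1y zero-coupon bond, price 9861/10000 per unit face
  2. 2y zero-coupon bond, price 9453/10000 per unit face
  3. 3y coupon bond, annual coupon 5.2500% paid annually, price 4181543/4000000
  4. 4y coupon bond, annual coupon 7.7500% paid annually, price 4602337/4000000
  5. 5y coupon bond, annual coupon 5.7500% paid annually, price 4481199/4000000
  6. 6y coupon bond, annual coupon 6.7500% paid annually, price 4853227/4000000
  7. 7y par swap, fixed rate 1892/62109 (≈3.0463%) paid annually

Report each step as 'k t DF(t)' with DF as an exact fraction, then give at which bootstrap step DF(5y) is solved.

1 1 9861/10000
2 2 9453/10000
3 3 8969/10000
4 4 2161/2500
5 5 4293/5000
6 6 1061/1250
7 7 2027/2500
DF(5y) is solved at step 5

step 1 [1y] zero: DF = P = 9861/10000 ≈ 0.986100
step 2 [2y] zero: DF = P = 9453/10000 ≈ 0.945300
step 3 [3y] bond c/1=21/400: DF=(4181543/4000000 − 21/400·(0.986100+0.945300))/(1+21/400) = 8969/10000 ≈ 0.896900
step 4 [4y] bond c/1=31/400: DF=(4602337/4000000 − 31/400·(0.986100+0.945300+0.896900))/(1+31/400) = 2161/2500 ≈ 0.864400
step 5 [5y] bond c/1=23/400: DF=(4481199/4000000 − 23/400·(0.986100+0.945300+0.896900+0.864400))/(1+23/400) = 4293/5000 ≈ 0.858600
step 6 [6y] bond c/1=27/400: DF=(4853227/4000000 − 27/400·(0.986100+0.945300+0.896900+0.864400+0.858600))/(1+27/400) = 1061/1250 ≈ 0.848800
step 7 [7y] swap r/1=1892/62109: DF=(1 − 1892/62109·(0.986100+0.945300+0.896900+0.864400+0.858600+0.848800))/(1+1892/62109) = 2027/2500 ≈ 0.810800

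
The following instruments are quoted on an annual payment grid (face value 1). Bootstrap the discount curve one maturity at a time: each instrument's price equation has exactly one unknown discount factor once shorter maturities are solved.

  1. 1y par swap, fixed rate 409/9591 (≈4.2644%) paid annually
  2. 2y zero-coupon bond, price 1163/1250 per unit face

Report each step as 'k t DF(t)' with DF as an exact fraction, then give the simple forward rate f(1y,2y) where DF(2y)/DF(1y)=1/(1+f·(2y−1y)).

1 1 9591/10000
2 2 1163/1250
f(1y,2y) = ((9591/10000)/(1163/1250) − 1)/(1) = 287/9304 ≈ 3.0847%

step 1 [1y] swap r/1=409/9591: DF=(1 − 409/9591·(0))/(1+409/9591) = 9591/10000 ≈ 0.959100
step 2 [2y] zero: DF = P = 1163/1250 ≈ 0.930400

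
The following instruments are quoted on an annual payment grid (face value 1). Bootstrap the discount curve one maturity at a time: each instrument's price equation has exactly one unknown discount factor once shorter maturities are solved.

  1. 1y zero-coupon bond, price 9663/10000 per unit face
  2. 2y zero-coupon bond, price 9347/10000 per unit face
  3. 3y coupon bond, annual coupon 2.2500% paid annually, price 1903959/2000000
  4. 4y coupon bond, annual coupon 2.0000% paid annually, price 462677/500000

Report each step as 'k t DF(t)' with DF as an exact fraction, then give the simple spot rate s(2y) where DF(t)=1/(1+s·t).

step 1 [1y] zero: DF = P = 9663/10000 ≈ 0.966300
step 2 [2y] zero: DF = P = 9347/10000 ≈ 0.934700
step 3 [3y] bond c/1=9/400: DF=(1903959/2000000 − 9/400·(0.966300+0.934700))/(1+9/400) = 2223/2500 ≈ 0.889200
step 4 [4y] bond c/1=1/50: DF=(462677/500000 − 1/50·(0.966300+0.934700+0.889200))/(1+1/50) = 341/400 ≈ 0.852500

1 1 9663/10000
2 2 9347/10000
3 3 2223/2500
4 4 341/400
s(2y) = (1/(9347/10000) − 1)/(2) = 653/18694 ≈ 3.4931%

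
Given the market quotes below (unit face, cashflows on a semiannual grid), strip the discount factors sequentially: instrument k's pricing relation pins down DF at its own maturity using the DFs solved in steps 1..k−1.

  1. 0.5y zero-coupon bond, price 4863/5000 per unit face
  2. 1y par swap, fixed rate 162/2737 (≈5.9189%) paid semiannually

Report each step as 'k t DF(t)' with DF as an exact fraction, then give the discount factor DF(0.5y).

step 1 [0.5y] zero: DF = P = 4863/5000 ≈ 0.972600
step 2 [1y] swap r/2=81/2737: DF=(1 − 81/2737·(0.972600))/(1+81/2737) = 9433/10000 ≈ 0.943300

1 1/2 4863/5000
2 1 9433/10000
DF(0.5y) = 4863/5000 ≈ 0.972600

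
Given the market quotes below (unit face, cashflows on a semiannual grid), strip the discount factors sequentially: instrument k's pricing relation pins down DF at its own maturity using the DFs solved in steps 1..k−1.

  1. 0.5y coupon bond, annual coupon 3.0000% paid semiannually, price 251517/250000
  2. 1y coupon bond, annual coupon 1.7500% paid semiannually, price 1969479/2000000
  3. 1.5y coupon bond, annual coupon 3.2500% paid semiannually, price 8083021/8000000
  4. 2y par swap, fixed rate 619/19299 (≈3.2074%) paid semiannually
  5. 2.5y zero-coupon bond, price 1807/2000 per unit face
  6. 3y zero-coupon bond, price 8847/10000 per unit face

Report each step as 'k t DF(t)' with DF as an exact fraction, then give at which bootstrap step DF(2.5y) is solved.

step 1 [0.5y] bond c/2=3/200: DF=(251517/250000 − 3/200·(0))/(1+3/200) = 1239/1250 ≈ 0.991200
step 2 [1y] bond c/2=7/800: DF=(1969479/2000000 − 7/800·(0.991200))/(1+7/800) = 2419/2500 ≈ 0.967600
step 3 [1.5y] bond c/2=13/800: DF=(8083021/8000000 − 13/800·(0.991200+0.967600))/(1+13/800) = 9629/10000 ≈ 0.962900
step 4 [2y] swap r/2=619/38598: DF=(1 − 619/38598·(0.991200+0.967600+0.962900))/(1+619/38598) = 9381/10000 ≈ 0.938100
step 5 [2.5y] zero: DF = P = 1807/2000 ≈ 0.903500
step 6 [3y] zero: DF = P = 8847/10000 ≈ 0.884700

1 1/2 1239/1250
2 1 2419/2500
3 3/2 9629/10000
4 2 9381/10000
5 5/2 1807/2000
6 3 8847/10000
DF(2.5y) is solved at step 5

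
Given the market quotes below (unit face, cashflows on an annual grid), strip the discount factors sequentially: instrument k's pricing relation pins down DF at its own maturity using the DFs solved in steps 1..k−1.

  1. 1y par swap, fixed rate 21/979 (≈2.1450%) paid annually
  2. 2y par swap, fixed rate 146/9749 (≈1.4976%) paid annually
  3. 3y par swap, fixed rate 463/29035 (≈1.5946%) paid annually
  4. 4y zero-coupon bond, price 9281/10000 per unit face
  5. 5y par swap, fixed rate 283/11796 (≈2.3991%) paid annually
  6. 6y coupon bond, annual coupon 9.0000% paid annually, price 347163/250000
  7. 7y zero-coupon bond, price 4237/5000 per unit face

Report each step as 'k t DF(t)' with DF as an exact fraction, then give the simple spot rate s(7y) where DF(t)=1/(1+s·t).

step 1 [1y] swap r/1=21/979: DF=(1 − 21/979·(0))/(1+21/979) = 979/1000 ≈ 0.979000
step 2 [2y] swap r/1=146/9749: DF=(1 − 146/9749·(0.979000))/(1+146/9749) = 2427/2500 ≈ 0.970800
step 3 [3y] swap r/1=463/29035: DF=(1 − 463/29035·(0.979000+0.970800))/(1+463/29035) = 9537/10000 ≈ 0.953700
step 4 [4y] zero: DF = P = 9281/10000 ≈ 0.928100
step 5 [5y] swap r/1=283/11796: DF=(1 − 283/11796·(0.979000+0.970800+0.953700+0.928100))/(1+283/11796) = 2217/2500 ≈ 0.886800
step 6 [6y] bond c/1=9/100: DF=(347163/250000 − 9/100·(0.979000+0.970800+0.953700+0.928100+0.886800))/(1+9/100) = 2211/2500 ≈ 0.884400
step 7 [7y] zero: DF = P = 4237/5000 ≈ 0.847400

1 1 979/1000
2 2 2427/2500
3 3 9537/10000
4 4 9281/10000
5 5 2217/2500
6 6 2211/2500
7 7 4237/5000
s(7y) = (1/(4237/5000) − 1)/(7) = 109/4237 ≈ 2.5726%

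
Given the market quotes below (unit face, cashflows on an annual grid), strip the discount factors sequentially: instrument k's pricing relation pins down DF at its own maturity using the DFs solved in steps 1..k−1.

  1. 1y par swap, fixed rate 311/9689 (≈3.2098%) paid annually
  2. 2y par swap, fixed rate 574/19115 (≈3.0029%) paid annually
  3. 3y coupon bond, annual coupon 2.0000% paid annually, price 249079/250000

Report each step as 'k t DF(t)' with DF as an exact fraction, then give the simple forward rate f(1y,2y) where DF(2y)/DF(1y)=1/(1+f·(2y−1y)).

1 1 9689/10000
2 2 4713/5000
3 3 9393/10000
f(1y,2y) = ((9689/10000)/(4713/5000) − 1)/(1) = 263/9426 ≈ 2.7902%

step 1 [1y] swap r/1=311/9689: DF=(1 − 311/9689·(0))/(1+311/9689) = 9689/10000 ≈ 0.968900
step 2 [2y] swap r/1=574/19115: DF=(1 − 574/19115·(0.968900))/(1+574/19115) = 4713/5000 ≈ 0.942600
step 3 [3y] bond c/1=1/50: DF=(249079/250000 − 1/50·(0.968900+0.942600))/(1+1/50) = 9393/10000 ≈ 0.939300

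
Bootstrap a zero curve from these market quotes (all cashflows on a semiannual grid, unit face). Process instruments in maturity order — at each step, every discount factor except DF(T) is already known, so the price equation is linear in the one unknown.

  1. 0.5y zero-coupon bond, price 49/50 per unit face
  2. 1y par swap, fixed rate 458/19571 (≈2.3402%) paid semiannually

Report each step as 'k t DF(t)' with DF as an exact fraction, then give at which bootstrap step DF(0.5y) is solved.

step 1 [0.5y] zero: DF = P = 49/50 ≈ 0.980000
step 2 [1y] swap r/2=229/19571: DF=(1 − 229/19571·(0.980000))/(1+229/19571) = 9771/10000 ≈ 0.977100

1 1/2 49/50
2 1 9771/10000
DF(0.5y) is solved at step 1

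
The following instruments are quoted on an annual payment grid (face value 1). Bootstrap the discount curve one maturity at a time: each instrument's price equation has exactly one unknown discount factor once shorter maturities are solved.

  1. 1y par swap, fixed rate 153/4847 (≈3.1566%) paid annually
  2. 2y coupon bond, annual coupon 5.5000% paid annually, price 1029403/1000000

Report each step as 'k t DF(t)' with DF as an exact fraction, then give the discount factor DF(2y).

step 1 [1y] swap r/1=153/4847: DF=(1 − 153/4847·(0))/(1+153/4847) = 4847/5000 ≈ 0.969400
step 2 [2y] bond c/1=11/200: DF=(1029403/1000000 − 11/200·(0.969400))/(1+11/200) = 2313/2500 ≈ 0.925200

1 1 4847/5000
2 2 2313/2500
DF(2y) = 2313/2500 ≈ 0.925200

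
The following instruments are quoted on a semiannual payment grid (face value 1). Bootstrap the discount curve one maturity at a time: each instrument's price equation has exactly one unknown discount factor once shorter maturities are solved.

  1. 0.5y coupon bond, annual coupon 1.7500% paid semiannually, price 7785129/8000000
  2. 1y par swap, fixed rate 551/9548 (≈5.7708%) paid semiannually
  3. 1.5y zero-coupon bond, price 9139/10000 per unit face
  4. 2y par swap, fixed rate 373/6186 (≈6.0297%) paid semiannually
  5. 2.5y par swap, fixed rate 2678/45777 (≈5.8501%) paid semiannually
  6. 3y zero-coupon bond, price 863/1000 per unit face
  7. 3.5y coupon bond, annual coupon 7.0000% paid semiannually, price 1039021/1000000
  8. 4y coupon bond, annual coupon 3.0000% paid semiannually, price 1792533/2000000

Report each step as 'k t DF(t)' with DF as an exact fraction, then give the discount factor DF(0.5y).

1 1/2 9647/10000
2 1 9449/10000
3 3/2 9139/10000
4 2 8881/10000
5 5/2 8661/10000
6 3 863/1000
7 7/2 8199/10000
8 4 1581/2000
DF(0.5y) = 9647/10000 ≈ 0.964700

step 1 [0.5y] bond c/2=7/800: DF=(7785129/8000000 − 7/800·(0))/(1+7/800) = 9647/10000 ≈ 0.964700
step 2 [1y] swap r/2=551/19096: DF=(1 − 551/19096·(0.964700))/(1+551/19096) = 9449/10000 ≈ 0.944900
step 3 [1.5y] zero: DF = P = 9139/10000 ≈ 0.913900
step 4 [2y] swap r/2=373/12372: DF=(1 − 373/12372·(0.964700+0.944900+0.913900))/(1+373/12372) = 8881/10000 ≈ 0.888100
step 5 [2.5y] swap r/2=1339/45777: DF=(1 − 1339/45777·(0.964700+0.944900+0.913900+0.888100))/(1+1339/45777) = 8661/10000 ≈ 0.866100
step 6 [3y] zero: DF = P = 863/1000 ≈ 0.863000
step 7 [3.5y] bond c/2=7/200: DF=(1039021/1000000 − 7/200·(0.964700+0.944900+0.913900+0.888100+0.866100+0.863000))/(1+7/200) = 8199/10000 ≈ 0.819900
step 8 [4y] bond c/2=3/200: DF=(1792533/2000000 − 3/200·(0.964700+0.944900+0.913900+0.888100+0.866100+0.863000+0.819900))/(1+3/200) = 1581/2000 ≈ 0.790500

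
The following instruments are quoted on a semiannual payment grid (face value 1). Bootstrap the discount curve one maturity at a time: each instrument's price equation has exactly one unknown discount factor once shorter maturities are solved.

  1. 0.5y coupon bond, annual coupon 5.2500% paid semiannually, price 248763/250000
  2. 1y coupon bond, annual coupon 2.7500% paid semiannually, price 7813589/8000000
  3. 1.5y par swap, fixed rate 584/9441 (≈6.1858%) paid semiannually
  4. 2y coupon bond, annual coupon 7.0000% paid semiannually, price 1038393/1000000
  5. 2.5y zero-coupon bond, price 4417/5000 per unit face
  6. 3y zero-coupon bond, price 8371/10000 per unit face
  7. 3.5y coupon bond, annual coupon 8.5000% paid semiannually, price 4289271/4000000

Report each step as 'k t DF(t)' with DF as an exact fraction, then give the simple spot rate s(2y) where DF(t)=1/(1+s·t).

1 1/2 606/625
2 1 9503/10000
3 3/2 2281/2500
4 2 363/400
5 5/2 4417/5000
6 3 8371/10000
7 7/2 403/500
s(2y) = (1/(363/400) − 1)/(2) = 37/726 ≈ 5.0964%

step 1 [0.5y] bond c/2=21/800: DF=(248763/250000 − 21/800·(0))/(1+21/800) = 606/625 ≈ 0.969600
step 2 [1y] bond c/2=11/800: DF=(7813589/8000000 − 11/800·(0.969600))/(1+11/800) = 9503/10000 ≈ 0.950300
step 3 [1.5y] swap r/2=292/9441: DF=(1 − 292/9441·(0.969600+0.950300))/(1+292/9441) = 2281/2500 ≈ 0.912400
step 4 [2y] bond c/2=7/200: DF=(1038393/1000000 − 7/200·(0.969600+0.950300+0.912400))/(1+7/200) = 363/400 ≈ 0.907500
step 5 [2.5y] zero: DF = P = 4417/5000 ≈ 0.883400
step 6 [3y] zero: DF = P = 8371/10000 ≈ 0.837100
step 7 [3.5y] bond c/2=17/400: DF=(4289271/4000000 − 17/400·(0.969600+0.950300+0.912400+0.907500+0.883400+0.837100))/(1+17/400) = 403/500 ≈ 0.806000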